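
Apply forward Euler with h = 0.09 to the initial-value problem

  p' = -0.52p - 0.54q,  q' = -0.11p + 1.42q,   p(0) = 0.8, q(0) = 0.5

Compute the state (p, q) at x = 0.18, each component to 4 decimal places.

0.6767, 0.6197

Euler on (p,q): p_{n+1} = p_n + h·p', q_{n+1} = q_n + h·q'.
0.000000: (0.800000, 0.500000); f=(-0.686000, 0.622000) → (0.738260, 0.555980)
0.090000: (0.738260, 0.555980); f=(-0.684124, 0.708283) → (0.676689, 0.619725)
(p(0.18), q(0.18)) ≈ (0.6767, 0.6197)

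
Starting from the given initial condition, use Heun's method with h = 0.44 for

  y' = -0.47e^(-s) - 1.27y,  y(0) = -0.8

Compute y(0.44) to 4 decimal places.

-0.5901

Heun: k1 = f(s_n, y_n); k2 = f(s_n + h, y_n + h·k1); y_{n+1} = y_n + (h/2)·(k1 + k2).
s=0.000000, y=-0.800000:
  k1 = f(0.000000, -0.800000) = 0.546000
  k2 = f(0.440000, -0.559760) = 0.408198
  y ← -0.800000 + (0.44/2)·(0.546000 + 0.408198) = -0.590076
y(0.44) ≈ -0.5901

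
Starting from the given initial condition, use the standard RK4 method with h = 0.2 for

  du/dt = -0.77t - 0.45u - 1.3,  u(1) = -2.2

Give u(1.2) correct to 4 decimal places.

-2.4215

RK4: k1 = f(t_n, u_n); k2 = f(t_n + h/2, u_n + (h/2)·k1); k3 = f(t_n + h/2, u_n + (h/2)·k2); k4 = f(t_n + h, u_n + h·k3); u_{n+1} = u_n + (h/6)·(k1 + 2k2 + 2k3 + k4).
t=1.000000, u=-2.200000:
  k1 = f(1.000000, -2.200000) = -1.080000
  k2 = f(1.100000, -2.308000) = -1.108400
  k3 = f(1.100000, -2.310840) = -1.107122
  k4 = f(1.200000, -2.421424) = -1.134359
  u ← -2.200000 + (0.2/6)·(k1 + 2k2 + 2k3 + k4) = -2.421513
u(1.2) ≈ -2.4215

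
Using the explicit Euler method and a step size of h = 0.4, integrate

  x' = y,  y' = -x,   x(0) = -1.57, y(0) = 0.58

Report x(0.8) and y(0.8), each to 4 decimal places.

-0.8548, 1.7432

Euler on (x,y): x_{n+1} = x_n + h·x', y_{n+1} = y_n + h·y'.
0.000000: (-1.570000, 0.580000); f=(0.580000, 1.570000) → (-1.338000, 1.208000)
0.400000: (-1.338000, 1.208000); f=(1.208000, 1.338000) → (-0.854800, 1.743200)
(x(0.8), y(0.8)) ≈ (-0.8548, 1.7432)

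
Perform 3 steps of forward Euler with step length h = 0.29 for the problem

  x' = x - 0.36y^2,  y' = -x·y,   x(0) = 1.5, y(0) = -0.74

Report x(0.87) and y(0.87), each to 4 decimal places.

3.0976, -0.0577

Euler on (x,y): x_{n+1} = x_n + h·x', y_{n+1} = y_n + h·y'.
0.000000: (1.500000, -0.740000); f=(1.302864, 1.110000) → (1.877831, -0.418100)
0.290000: (1.877831, -0.418100); f=(1.814900, 0.785121) → (2.404152, -0.190415)
0.580000: (2.404152, -0.190415); f=(2.391099, 0.457786) → (3.097570, -0.057657)
(x(0.87), y(0.87)) ≈ (3.0976, -0.0577)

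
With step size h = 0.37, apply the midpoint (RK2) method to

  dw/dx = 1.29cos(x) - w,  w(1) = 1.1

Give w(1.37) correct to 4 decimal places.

0.9002

Midpoint: k1 = f(x_n, w_n); k2 = f(x_n + h/2, w_n + (h/2)·k1); w_{n+1} = w_n + h·k2.
x=1.000000, w=1.100000:
  k1 = f(1.000000, 1.100000) = -0.403010
  k2 = f(1.185000, 1.025443) = -0.540020
  w ← 1.100000 + 0.37·(-0.540020) = 0.900193
w(1.37) ≈ 0.9002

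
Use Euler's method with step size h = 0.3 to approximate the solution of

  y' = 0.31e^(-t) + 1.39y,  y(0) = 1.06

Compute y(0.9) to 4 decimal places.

Euler: y_{n+1} = y_n + h·f(t_n, y_n).
t=0.000000, y=1.060000: f=1.783400 → y ← 1.060000 + 0.3·1.783400 = 1.595020
t=0.300000, y=1.595020: f=2.446731 → y ← 1.595020 + 0.3·2.446731 = 2.329039
t=0.600000, y=2.329039: f=3.407496 → y ← 2.329039 + 0.3·3.407496 = 3.351288
y(0.9) ≈ 3.3513

3.3513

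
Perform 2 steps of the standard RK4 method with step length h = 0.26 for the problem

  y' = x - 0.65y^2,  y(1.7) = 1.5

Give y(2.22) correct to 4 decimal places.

1.6743

RK4: k1 = f(x_n, y_n); k2 = f(x_n + h/2, y_n + (h/2)·k1); k3 = f(x_n + h/2, y_n + (h/2)·k2); k4 = f(x_n + h, y_n + h·k3); y_{n+1} = y_n + (h/6)·(k1 + 2k2 + 2k3 + k4).
x=1.700000, y=1.500000:
  k1 = f(1.700000, 1.500000) = 0.237500
  k2 = f(1.830000, 1.530875) = 0.306674
  k3 = f(1.830000, 1.539868) = 0.288725
  k4 = f(1.960000, 1.575068) = 0.347454
  y ← 1.500000 + (0.26/6)·(k1 + 2k2 + 2k3 + k4) = 1.576949
x=1.960000, y=1.576949:
  k1 = f(1.960000, 1.576949) = 0.343600
  k2 = f(2.090000, 1.621617) = 0.380732
  k3 = f(2.090000, 1.626444) = 0.370541
  k4 = f(2.220000, 1.673290) = 0.400066
  y ← 1.576949 + (0.26/6)·(k1 + 2k2 + 2k3 + k4) = 1.674285
y(2.22) ≈ 1.6743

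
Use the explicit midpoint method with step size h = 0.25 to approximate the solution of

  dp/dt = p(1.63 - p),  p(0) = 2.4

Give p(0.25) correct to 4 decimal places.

Midpoint: k1 = f(t_n, p_n); k2 = f(t_n + h/2, p_n + (h/2)·k1); p_{n+1} = p_n + h·k2.
t=0.000000, p=2.400000:
  k1 = f(0.000000, 2.400000) = -1.848000
  k2 = f(0.125000, 2.169000) = -1.169091
  p ← 2.400000 + 0.25·(-1.169091) = 2.107727
p(0.25) ≈ 2.1077

2.1077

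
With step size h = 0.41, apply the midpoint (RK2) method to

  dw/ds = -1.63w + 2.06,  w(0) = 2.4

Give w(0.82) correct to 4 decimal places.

Midpoint: k1 = f(s_n, w_n); k2 = f(s_n + h/2, w_n + (h/2)·k1); w_{n+1} = w_n + h·k2.
s=0.000000, w=2.400000:
  k1 = f(0.000000, 2.400000) = -1.852000
  k2 = f(0.205000, 2.020340) = -1.233154
  w ← 2.400000 + 0.41·(-1.233154) = 1.894407
s=0.410000, w=1.894407:
  k1 = f(0.410000, 1.894407) = -1.027883
  k2 = f(0.615000, 1.683691) = -0.684416
  w ← 1.894407 + 0.41·(-0.684416) = 1.613796
w(0.82) ≈ 1.6138

1.6138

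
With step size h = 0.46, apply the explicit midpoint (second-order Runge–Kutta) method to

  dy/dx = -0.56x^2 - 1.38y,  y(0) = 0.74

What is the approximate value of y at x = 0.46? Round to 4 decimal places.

0.4057

Midpoint: k1 = f(x_n, y_n); k2 = f(x_n + h/2, y_n + (h/2)·k1); y_{n+1} = y_n + h·k2.
x=0.000000, y=0.740000:
  k1 = f(0.000000, 0.740000) = -1.021200
  k2 = f(0.230000, 0.505124) = -0.726695
  y ← 0.740000 + 0.46·(-0.726695) = 0.405720
y(0.46) ≈ 0.4057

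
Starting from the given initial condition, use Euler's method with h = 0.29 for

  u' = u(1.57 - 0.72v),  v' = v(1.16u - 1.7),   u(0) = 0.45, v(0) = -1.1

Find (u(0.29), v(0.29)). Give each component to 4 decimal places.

0.7582, -0.7242

Euler on (u,v): u_{n+1} = u_n + h·u', v_{n+1} = v_n + h·v'.
0.000000: (0.450000, -1.100000); f=(1.062900, 1.295800) → (0.758241, -0.724218)
(u(0.29), v(0.29)) ≈ (0.7582, -0.7242)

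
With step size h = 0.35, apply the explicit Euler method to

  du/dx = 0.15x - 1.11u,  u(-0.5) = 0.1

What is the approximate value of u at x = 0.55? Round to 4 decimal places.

0.0187

Euler: u_{n+1} = u_n + h·f(x_n, u_n).
x=-0.500000, u=0.100000: f=-0.186000 → u ← 0.100000 + 0.35·(-0.186000) = 0.034900
x=-0.150000, u=0.034900: f=-0.061239 → u ← 0.034900 + 0.35·(-0.061239) = 0.013466
x=0.200000, u=0.013466: f=0.015052 → u ← 0.013466 + 0.35·0.015052 = 0.018735
u(0.55) ≈ 0.0187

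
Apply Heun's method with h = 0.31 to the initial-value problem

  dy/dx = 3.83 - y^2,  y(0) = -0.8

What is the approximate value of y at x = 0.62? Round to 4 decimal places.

1.1338

Heun: k1 = f(x_n, y_n); k2 = f(x_n + h, y_n + h·k1); y_{n+1} = y_n + (h/2)·(k1 + k2).
x=0.000000, y=-0.800000:
  k1 = f(0.000000, -0.800000) = 3.190000
  k2 = f(0.310000, 0.188900) = 3.794317
  y ← -0.800000 + (0.31/2)·(3.190000 + 3.794317) = 0.282569
x=0.310000, y=0.282569:
  k1 = f(0.310000, 0.282569) = 3.750155
  k2 = f(0.620000, 1.445117) = 1.741637
  y ← 0.282569 + (0.31/2)·(3.750155 + 1.741637) = 1.133797
y(0.62) ≈ 1.1338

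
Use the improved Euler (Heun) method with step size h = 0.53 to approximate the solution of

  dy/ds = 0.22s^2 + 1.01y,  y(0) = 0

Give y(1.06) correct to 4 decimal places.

Heun: k1 = f(s_n, y_n); k2 = f(s_n + h, y_n + h·k1); y_{n+1} = y_n + (h/2)·(k1 + k2).
s=0.000000, y=0.000000:
  k1 = f(0.000000, 0.000000) = 0.000000
  k2 = f(0.530000, 0.000000) = 0.061798
  y ← 0.000000 + (0.53/2)·(0.000000 + 0.061798) = 0.016376
s=0.530000, y=0.016376:
  k1 = f(0.530000, 0.016376) = 0.078338
  k2 = f(1.060000, 0.057896) = 0.305667
  y ← 0.016376 + (0.53/2)·(0.078338 + 0.305667) = 0.118138
y(1.06) ≈ 0.1181

0.1181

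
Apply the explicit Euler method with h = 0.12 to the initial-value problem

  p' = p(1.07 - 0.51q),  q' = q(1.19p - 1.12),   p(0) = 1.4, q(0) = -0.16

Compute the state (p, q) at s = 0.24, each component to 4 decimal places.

Euler on (p,q): p_{n+1} = p_n + h·p', q_{n+1} = q_n + h·q'.
0.000000: (1.400000, -0.160000); f=(1.612240, -0.087360) → (1.593469, -0.170483)
0.120000: (1.593469, -0.170483); f=(1.843558, -0.132334) → (1.814696, -0.186363)
(p(0.24), q(0.24)) ≈ (1.8147, -0.1864)

1.8147, -0.1864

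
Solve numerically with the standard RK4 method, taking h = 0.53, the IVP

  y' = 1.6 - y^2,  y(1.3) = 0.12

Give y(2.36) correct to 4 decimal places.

1.1217

RK4: k1 = f(t_n, y_n); k2 = f(t_n + h/2, y_n + (h/2)·k1); k3 = f(t_n + h/2, y_n + (h/2)·k2); k4 = f(t_n + h, y_n + h·k3); y_{n+1} = y_n + (h/6)·(k1 + 2k2 + 2k3 + k4).
t=1.300000, y=0.120000:
  k1 = f(1.300000, 0.120000) = 1.585600
  k2 = f(1.565000, 0.540184) = 1.308201
  k3 = f(1.565000, 0.466673) = 1.382216
  k4 = f(1.830000, 0.852574) = 0.873117
  y ← 0.120000 + (0.53/6)·(k1 + 2k2 + 2k3 + k4) = 0.812494
t=1.830000, y=0.812494:
  k1 = f(1.830000, 0.812494) = 0.939854
  k2 = f(2.095000, 1.061555) = 0.473101
  k3 = f(2.095000, 0.937865) = 0.720408
  k4 = f(2.360000, 1.194310) = 0.173623
  y ← 0.812494 + (0.53/6)·(k1 + 2k2 + 2k3 + k4) = 1.121704
y(2.36) ≈ 1.1217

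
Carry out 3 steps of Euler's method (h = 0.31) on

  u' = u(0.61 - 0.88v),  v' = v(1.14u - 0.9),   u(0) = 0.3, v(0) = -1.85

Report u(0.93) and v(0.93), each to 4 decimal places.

Euler on (u,v): u_{n+1} = u_n + h·u', v_{n+1} = v_n + h·v'.
0.000000: (0.300000, -1.850000); f=(0.671400, 1.032300) → (0.508134, -1.529987)
0.310000: (0.508134, -1.529987); f=(0.994108, 0.490709) → (0.816307, -1.377867)
0.620000: (0.816307, -1.377867); f=(1.487739, -0.042149) → (1.277506, -1.390934)
(u(0.93), v(0.93)) ≈ (1.2775, -1.3909)

1.2775, -1.3909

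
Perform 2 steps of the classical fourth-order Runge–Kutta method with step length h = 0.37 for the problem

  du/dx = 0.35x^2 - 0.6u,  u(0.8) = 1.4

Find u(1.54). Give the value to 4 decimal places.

RK4: k1 = f(x_n, u_n); k2 = f(x_n + h/2, u_n + (h/2)·k1); k3 = f(x_n + h/2, u_n + (h/2)·k2); k4 = f(x_n + h, u_n + h·k3); u_{n+1} = u_n + (h/6)·(k1 + 2k2 + 2k3 + k4).
x=0.800000, u=1.400000:
  k1 = f(0.800000, 1.400000) = -0.616000
  k2 = f(0.985000, 1.286040) = -0.432045
  k3 = f(0.985000, 1.320072) = -0.452464
  k4 = f(1.170000, 1.232588) = -0.260438
  u ← 1.400000 + (0.37/6)·(k1 + 2k2 + 2k3 + k4) = 1.236863
x=1.170000, u=1.236863:
  k1 = f(1.170000, 1.236863) = -0.263003
  k2 = f(1.355000, 1.188208) = -0.070316
  k3 = f(1.355000, 1.223855) = -0.091704
  k4 = f(1.540000, 1.202933) = 0.108300
  u ← 1.236863 + (0.37/6)·(k1 + 2k2 + 2k3 + k4) = 1.207341
u(1.54) ≈ 1.2073

1.2073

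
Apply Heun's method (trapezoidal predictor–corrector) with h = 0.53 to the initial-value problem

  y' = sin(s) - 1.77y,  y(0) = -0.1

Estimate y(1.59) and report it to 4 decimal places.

Heun: k1 = f(s_n, y_n); k2 = f(s_n + h, y_n + h·k1); y_{n+1} = y_n + (h/2)·(k1 + k2).
s=0.000000, y=-0.100000:
  k1 = f(0.000000, -0.100000) = 0.177000
  k2 = f(0.530000, -0.006190) = 0.516490
  y ← -0.100000 + (0.53/2)·(0.177000 + 0.516490) = 0.083775
s=0.530000, y=0.083775:
  k1 = f(0.530000, 0.083775) = 0.357252
  k2 = f(1.060000, 0.273118) = 0.388936
  y ← 0.083775 + (0.53/2)·(0.357252 + 0.388936) = 0.281515
s=1.060000, y=0.281515:
  k1 = f(1.060000, 0.281515) = 0.374075
  k2 = f(1.590000, 0.479774) = 0.150615
  y ← 0.281515 + (0.53/2)·(0.374075 + 0.150615) = 0.420557
y(1.59) ≈ 0.4206

0.4206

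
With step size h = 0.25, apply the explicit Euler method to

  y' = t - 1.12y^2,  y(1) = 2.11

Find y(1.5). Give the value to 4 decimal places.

1.0788

Euler: y_{n+1} = y_n + h·f(t_n, y_n).
t=1.000000, y=2.110000: f=-3.986352 → y ← 2.110000 + 0.25·(-3.986352) = 1.113412
t=1.250000, y=1.113412: f=-0.138449 → y ← 1.113412 + 0.25·(-0.138449) = 1.078800
y(1.5) ≈ 1.0788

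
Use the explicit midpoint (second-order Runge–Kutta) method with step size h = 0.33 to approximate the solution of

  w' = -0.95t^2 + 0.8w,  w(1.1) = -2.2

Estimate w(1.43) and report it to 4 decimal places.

-3.4092

Midpoint: k1 = f(t_n, w_n); k2 = f(t_n + h/2, w_n + (h/2)·k1); w_{n+1} = w_n + h·k2.
t=1.100000, w=-2.200000:
  k1 = f(1.100000, -2.200000) = -2.909500
  k2 = f(1.265000, -2.680068) = -3.664268
  w ← -2.200000 + 0.33·(-3.664268) = -3.409208
w(1.43) ≈ -3.4092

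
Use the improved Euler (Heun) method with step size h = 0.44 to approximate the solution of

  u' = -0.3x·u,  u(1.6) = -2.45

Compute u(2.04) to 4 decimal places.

Heun: k1 = f(x_n, u_n); k2 = f(x_n + h, u_n + h·k1); u_{n+1} = u_n + (h/2)·(k1 + k2).
x=1.600000, u=-2.450000:
  k1 = f(1.600000, -2.450000) = 1.176000
  k2 = f(2.040000, -1.932560) = 1.182727
  u ← -2.450000 + (0.44/2)·(1.176000 + 1.182727) = -1.931080
u(2.04) ≈ -1.9311

-1.9311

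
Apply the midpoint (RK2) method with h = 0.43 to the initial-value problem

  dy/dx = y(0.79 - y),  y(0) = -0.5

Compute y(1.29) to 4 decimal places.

-7.0618

Midpoint: k1 = f(x_n, y_n); k2 = f(x_n + h/2, y_n + (h/2)·k1); y_{n+1} = y_n + h·k2.
x=0.000000, y=-0.500000:
  k1 = f(0.000000, -0.500000) = -0.645000
  k2 = f(0.215000, -0.638675) = -0.912459
  y ← -0.500000 + 0.43·(-0.912459) = -0.892357
x=0.430000, y=-0.892357:
  k1 = f(0.430000, -0.892357) = -1.501264
  k2 = f(0.645000, -1.215129) = -2.436491
  y ← -0.892357 + 0.43·(-2.436491) = -1.940048
x=0.860000, y=-1.940048:
  k1 = f(0.860000, -1.940048) = -5.296426
  k2 = f(1.075000, -3.078780) = -11.911123
  y ← -1.940048 + 0.43·(-11.911123) = -7.061831
y(1.29) ≈ -7.0618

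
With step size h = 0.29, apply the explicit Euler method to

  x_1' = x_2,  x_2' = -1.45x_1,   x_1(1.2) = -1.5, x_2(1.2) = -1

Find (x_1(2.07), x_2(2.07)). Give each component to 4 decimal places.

-1.7859, 1.1812

Euler on (x_1,x_2): x_1_{n+1} = x_1_n + h·x_1', x_2_{n+1} = x_2_n + h·x_2'.
1.200000: (-1.500000, -1.000000); f=(-1.000000, 2.175000) → (-1.790000, -0.369250)
1.490000: (-1.790000, -0.369250); f=(-0.369250, 2.595500) → (-1.897083, 0.383445)
1.780000: (-1.897083, 0.383445); f=(0.383445, 2.750770) → (-1.785883, 1.181168)
(x_1(2.07), x_2(2.07)) ≈ (-1.7859, 1.1812)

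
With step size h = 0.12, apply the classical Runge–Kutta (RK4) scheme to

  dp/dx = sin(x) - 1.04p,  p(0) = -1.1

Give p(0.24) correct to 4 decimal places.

-0.8306

RK4: k1 = f(x_n, p_n); k2 = f(x_n + h/2, p_n + (h/2)·k1); k3 = f(x_n + h/2, p_n + (h/2)·k2); k4 = f(x_n + h, p_n + h·k3); p_{n+1} = p_n + (h/6)·(k1 + 2k2 + 2k3 + k4).
x=0.000000, p=-1.100000:
  k1 = f(0.000000, -1.100000) = 1.144000
  k2 = f(0.060000, -1.031360) = 1.132578
  k3 = f(0.060000, -1.032045) = 1.133291
  k4 = f(0.120000, -0.964005) = 1.122277
  p ← -1.100000 + (0.12/6)·(k1 + 2k2 + 2k3 + k4) = -0.964040
x=0.120000, p=-0.964040:
  k1 = f(0.120000, -0.964040) = 1.122313
  k2 = f(0.180000, -0.896701) = 1.111598
  k3 = f(0.180000, -0.897344) = 1.112267
  k4 = f(0.240000, -0.830568) = 1.101493
  p ← -0.964040 + (0.12/6)·(k1 + 2k2 + 2k3 + k4) = -0.830609
p(0.24) ≈ -0.8306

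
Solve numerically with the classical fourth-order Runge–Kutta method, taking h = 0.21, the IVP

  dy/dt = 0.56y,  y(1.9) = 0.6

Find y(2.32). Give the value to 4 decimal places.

0.7591

RK4: k1 = f(t_n, y_n); k2 = f(t_n + h/2, y_n + (h/2)·k1); k3 = f(t_n + h/2, y_n + (h/2)·k2); k4 = f(t_n + h, y_n + h·k3); y_{n+1} = y_n + (h/6)·(k1 + 2k2 + 2k3 + k4).
t=1.900000, y=0.600000:
  k1 = f(1.900000, 0.600000) = 0.336000
  k2 = f(2.005000, 0.635280) = 0.355757
  k3 = f(2.005000, 0.637354) = 0.356918
  k4 = f(2.110000, 0.674953) = 0.377974
  y ← 0.600000 + (0.21/6)·(k1 + 2k2 + 2k3 + k4) = 0.674876
t=2.110000, y=0.674876:
  k1 = f(2.110000, 0.674876) = 0.377931
  k2 = f(2.215000, 0.714559) = 0.400153
  k3 = f(2.215000, 0.716892) = 0.401460
  k4 = f(2.320000, 0.759183) = 0.425142
  y ← 0.674876 + (0.21/6)·(k1 + 2k2 + 2k3 + k4) = 0.759097
y(2.32) ≈ 0.7591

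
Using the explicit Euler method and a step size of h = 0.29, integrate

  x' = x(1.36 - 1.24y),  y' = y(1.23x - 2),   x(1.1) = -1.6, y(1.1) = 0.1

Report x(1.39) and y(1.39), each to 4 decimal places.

-2.1735, -0.0151

Euler on (x,y): x_{n+1} = x_n + h·x', y_{n+1} = y_n + h·y'.
1.100000: (-1.600000, 0.100000); f=(-1.977600, -0.396800) → (-2.173504, -0.015072)
(x(1.39), y(1.39)) ≈ (-2.1735, -0.0151)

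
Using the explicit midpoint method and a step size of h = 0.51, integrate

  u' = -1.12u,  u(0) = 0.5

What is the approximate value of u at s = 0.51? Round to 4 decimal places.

Midpoint: k1 = f(s_n, u_n); k2 = f(s_n + h/2, u_n + (h/2)·k1); u_{n+1} = u_n + h·k2.
s=0.000000, u=0.500000:
  k1 = f(0.000000, 0.500000) = -0.560000
  k2 = f(0.255000, 0.357200) = -0.400064
  u ← 0.500000 + 0.51·(-0.400064) = 0.295967
u(0.51) ≈ 0.2960

0.2960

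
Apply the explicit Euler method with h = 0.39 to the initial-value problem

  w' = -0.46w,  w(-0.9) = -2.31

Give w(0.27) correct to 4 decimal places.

Euler: w_{n+1} = w_n + h·f(s_n, w_n).
s=-0.900000, w=-2.310000: f=1.062600 → w ← -2.310000 + 0.39·1.062600 = -1.895586
s=-0.510000, w=-1.895586: f=0.871970 → w ← -1.895586 + 0.39·0.871970 = -1.555518
s=-0.120000, w=-1.555518: f=0.715538 → w ← -1.555518 + 0.39·0.715538 = -1.276458
w(0.27) ≈ -1.2765

-1.2765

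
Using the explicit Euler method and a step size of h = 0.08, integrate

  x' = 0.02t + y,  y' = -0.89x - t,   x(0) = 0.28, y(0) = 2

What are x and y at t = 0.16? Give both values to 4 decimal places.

0.5985, 1.9423

Euler on (x,y): x_{n+1} = x_n + h·x', y_{n+1} = y_n + h·y'.
0.000000: (0.280000, 2.000000); f=(2.000000, -0.249200) → (0.440000, 1.980064)
0.080000: (0.440000, 1.980064); f=(1.981664, -0.471600) → (0.598533, 1.942336)
(x(0.16), y(0.16)) ≈ (0.5985, 1.9423)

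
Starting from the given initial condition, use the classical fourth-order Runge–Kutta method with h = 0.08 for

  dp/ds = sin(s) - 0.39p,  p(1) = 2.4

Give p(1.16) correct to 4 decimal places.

2.3915

RK4: k1 = f(s_n, p_n); k2 = f(s_n + h/2, p_n + (h/2)·k1); k3 = f(s_n + h/2, p_n + (h/2)·k2); k4 = f(s_n + h, p_n + h·k3); p_{n+1} = p_n + (h/6)·(k1 + 2k2 + 2k3 + k4).
s=1.000000, p=2.400000:
  k1 = f(1.000000, 2.400000) = -0.094529
  k2 = f(1.040000, 2.396219) = -0.072121
  k3 = f(1.040000, 2.397115) = -0.072471
  k4 = f(1.080000, 2.394202) = -0.051781
  p ← 2.400000 + (0.08/6)·(k1 + 2k2 + 2k3 + k4) = 2.394193
s=1.080000, p=2.394193:
  k1 = f(1.080000, 2.394193) = -0.051778
  k2 = f(1.120000, 2.392122) = -0.032827
  k3 = f(1.120000, 2.392880) = -0.033123
  k4 = f(1.160000, 2.391544) = -0.015899
  p ← 2.394193 + (0.08/6)·(k1 + 2k2 + 2k3 + k4) = 2.391532
p(1.16) ≈ 2.3915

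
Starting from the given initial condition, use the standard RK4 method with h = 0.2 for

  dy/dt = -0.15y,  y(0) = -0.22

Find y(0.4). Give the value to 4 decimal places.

-0.2072

RK4: k1 = f(t_n, y_n); k2 = f(t_n + h/2, y_n + (h/2)·k1); k3 = f(t_n + h/2, y_n + (h/2)·k2); k4 = f(t_n + h, y_n + h·k3); y_{n+1} = y_n + (h/6)·(k1 + 2k2 + 2k3 + k4).
t=0.000000, y=-0.220000:
  k1 = f(0.000000, -0.220000) = 0.033000
  k2 = f(0.100000, -0.216700) = 0.032505
  k3 = f(0.100000, -0.216750) = 0.032512
  k4 = f(0.200000, -0.213498) = 0.032025
  y ← -0.220000 + (0.2/6)·(k1 + 2k2 + 2k3 + k4) = -0.213498
t=0.200000, y=-0.213498:
  k1 = f(0.200000, -0.213498) = 0.032025
  k2 = f(0.300000, -0.210296) = 0.031544
  k3 = f(0.300000, -0.210344) = 0.031552
  k4 = f(0.400000, -0.207188) = 0.031078
  y ← -0.213498 + (0.2/6)·(k1 + 2k2 + 2k3 + k4) = -0.207188
y(0.4) ≈ -0.2072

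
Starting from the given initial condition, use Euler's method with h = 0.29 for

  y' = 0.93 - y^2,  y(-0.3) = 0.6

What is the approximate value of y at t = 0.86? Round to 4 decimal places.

Euler: y_{n+1} = y_n + h·f(t_n, y_n).
t=-0.300000, y=0.600000: f=0.570000 → y ← 0.600000 + 0.29·0.570000 = 0.765300
t=-0.010000, y=0.765300: f=0.344316 → y ← 0.765300 + 0.29·0.344316 = 0.865152
t=0.280000, y=0.865152: f=0.181513 → y ← 0.865152 + 0.29·0.181513 = 0.917790
t=0.570000, y=0.917790: f=0.087661 → y ← 0.917790 + 0.29·0.087661 = 0.943212
y(0.86) ≈ 0.9432

0.9432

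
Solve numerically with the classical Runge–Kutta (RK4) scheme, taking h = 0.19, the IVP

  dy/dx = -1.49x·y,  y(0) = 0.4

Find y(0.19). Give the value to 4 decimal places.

RK4: k1 = f(x_n, y_n); k2 = f(x_n + h/2, y_n + (h/2)·k1); k3 = f(x_n + h/2, y_n + (h/2)·k2); k4 = f(x_n + h, y_n + h·k3); y_{n+1} = y_n + (h/6)·(k1 + 2k2 + 2k3 + k4).
x=0.000000, y=0.400000:
  k1 = f(0.000000, 0.400000) = 0.000000
  k2 = f(0.095000, 0.400000) = -0.056620
  k3 = f(0.095000, 0.394621) = -0.055859
  k4 = f(0.190000, 0.389387) = -0.110235
  y ← 0.400000 + (0.19/6)·(k1 + 2k2 + 2k3 + k4) = 0.389386
y(0.19) ≈ 0.3894

0.3894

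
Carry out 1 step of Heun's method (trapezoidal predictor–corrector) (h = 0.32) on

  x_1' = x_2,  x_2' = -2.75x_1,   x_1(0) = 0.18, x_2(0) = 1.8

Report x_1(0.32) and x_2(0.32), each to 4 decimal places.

0.7307, 1.3882

Heun on (x_1,x_2): k1 = f(s_n, state_n); k2 = f(s_n + h, state_n + h·k1); state_{n+1} = state_n + (h/2)·(k1 + k2).
0.000000: (0.180000, 1.800000)
  k1 = (1.800000, -0.495000)
  predictor → (0.756000, 1.641600)
  k2 = (1.641600, -2.079000)
  → (0.730656, 1.388160)
(x_1(0.32), x_2(0.32)) ≈ (0.7307, 1.3882)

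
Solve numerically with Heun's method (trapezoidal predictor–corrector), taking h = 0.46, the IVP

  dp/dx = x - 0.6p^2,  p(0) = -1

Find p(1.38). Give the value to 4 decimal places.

-1.5903

Heun: k1 = f(x_n, p_n); k2 = f(x_n + h, p_n + h·k1); p_{n+1} = p_n + (h/2)·(k1 + k2).
x=0.000000, p=-1.000000:
  k1 = f(0.000000, -1.000000) = -0.600000
  k2 = f(0.460000, -1.276000) = -0.516906
  p ← -1.000000 + (0.46/2)·(-0.600000 + (-0.516906)) = -1.256888
x=0.460000, p=-1.256888:
  k1 = f(0.460000, -1.256888) = -0.487861
  k2 = f(0.920000, -1.481304) = -0.396557
  p ← -1.256888 + (0.46/2)·(-0.487861 + (-0.396557)) = -1.460305
x=0.920000, p=-1.460305:
  k1 = f(0.920000, -1.460305) = -0.359494
  k2 = f(1.380000, -1.625672) = -0.205685
  p ← -1.460305 + (0.46/2)·(-0.359494 + (-0.205685)) = -1.590296
p(1.38) ≈ -1.5903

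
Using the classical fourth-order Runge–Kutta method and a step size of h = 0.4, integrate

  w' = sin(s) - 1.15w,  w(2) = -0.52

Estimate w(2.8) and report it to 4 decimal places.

RK4: k1 = f(s_n, w_n); k2 = f(s_n + h/2, w_n + (h/2)·k1); k3 = f(s_n + h/2, w_n + (h/2)·k2); k4 = f(s_n + h, w_n + h·k3); w_{n+1} = w_n + (h/6)·(k1 + 2k2 + 2k3 + k4).
s=2.000000, w=-0.520000:
  k1 = f(2.000000, -0.520000) = 1.507297
  k2 = f(2.200000, -0.218541) = 1.059818
  k3 = f(2.200000, -0.308036) = 1.162738
  k4 = f(2.400000, -0.054905) = 0.738604
  w ← -0.520000 + (0.4/6)·(k1 + 2k2 + 2k3 + k4) = -0.073932
s=2.400000, w=-0.073932:
  k1 = f(2.400000, -0.073932) = 0.760485
  k2 = f(2.600000, 0.078165) = 0.425612
  k3 = f(2.600000, 0.011190) = 0.502633
  k4 = f(2.800000, 0.127121) = 0.188799
  w ← -0.073932 + (0.4/6)·(k1 + 2k2 + 2k3 + k4) = 0.113119
w(2.8) ≈ 0.1131

0.1131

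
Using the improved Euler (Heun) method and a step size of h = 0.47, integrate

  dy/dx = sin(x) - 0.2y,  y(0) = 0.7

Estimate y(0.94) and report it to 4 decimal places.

0.9633

Heun: k1 = f(x_n, y_n); k2 = f(x_n + h, y_n + h·k1); y_{n+1} = y_n + (h/2)·(k1 + k2).
x=0.000000, y=0.700000:
  k1 = f(0.000000, 0.700000) = -0.140000
  k2 = f(0.470000, 0.634200) = 0.326046
  y ← 0.700000 + (0.47/2)·(-0.140000 + 0.326046) = 0.743721
x=0.470000, y=0.743721:
  k1 = f(0.470000, 0.743721) = 0.304142
  k2 = f(0.940000, 0.886668) = 0.630225
  y ← 0.743721 + (0.47/2)·(0.304142 + 0.630225) = 0.963297
y(0.94) ≈ 0.9633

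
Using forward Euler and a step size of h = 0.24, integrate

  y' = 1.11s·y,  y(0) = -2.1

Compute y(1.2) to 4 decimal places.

Euler: y_{n+1} = y_n + h·f(s_n, y_n).
s=0.000000, y=-2.100000: f=0.000000 → y ← -2.100000 + 0.24·0.000000 = -2.100000
s=0.240000, y=-2.100000: f=-0.559440 → y ← -2.100000 + 0.24·(-0.559440) = -2.234266
s=0.480000, y=-2.234266: f=-1.190417 → y ← -2.234266 + 0.24·(-1.190417) = -2.519966
s=0.720000, y=-2.519966: f=-2.013957 → y ← -2.519966 + 0.24·(-2.013957) = -3.003315
s=0.960000, y=-3.003315: f=-3.200333 → y ← -3.003315 + 0.24·(-3.200333) = -3.771395
y(1.2) ≈ -3.7714

-3.7714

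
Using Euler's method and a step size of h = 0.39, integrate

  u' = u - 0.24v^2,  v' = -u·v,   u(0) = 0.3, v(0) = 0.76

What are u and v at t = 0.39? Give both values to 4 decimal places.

0.3629, 0.6711

Euler on (u,v): u_{n+1} = u_n + h·u', v_{n+1} = v_n + h·v'.
0.000000: (0.300000, 0.760000); f=(0.161376, -0.228000) → (0.362937, 0.671080)
(u(0.39), v(0.39)) ≈ (0.3629, 0.6711)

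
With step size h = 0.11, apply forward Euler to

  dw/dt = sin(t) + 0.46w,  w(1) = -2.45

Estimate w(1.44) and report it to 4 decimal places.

Euler: w_{n+1} = w_n + h·f(t_n, w_n).
t=1.000000, w=-2.450000: f=-0.285529 → w ← -2.450000 + 0.11·(-0.285529) = -2.481408
t=1.110000, w=-2.481408: f=-0.245749 → w ← -2.481408 + 0.11·(-0.245749) = -2.508441
t=1.220000, w=-2.508441: f=-0.214783 → w ← -2.508441 + 0.11·(-0.214783) = -2.532067
t=1.330000, w=-2.532067: f=-0.193602 → w ← -2.532067 + 0.11·(-0.193602) = -2.553363
w(1.44) ≈ -2.5534

-2.5534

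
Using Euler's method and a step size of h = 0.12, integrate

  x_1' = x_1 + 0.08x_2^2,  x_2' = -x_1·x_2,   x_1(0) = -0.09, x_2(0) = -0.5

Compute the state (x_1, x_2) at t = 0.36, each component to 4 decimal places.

Euler on (x_1,x_2): x_1_{n+1} = x_1_n + h·x_1', x_2_{n+1} = x_2_n + h·x_2'.
0.000000: (-0.090000, -0.500000); f=(-0.070000, -0.045000) → (-0.098400, -0.505400)
0.120000: (-0.098400, -0.505400); f=(-0.077966, -0.049731) → (-0.107756, -0.511368)
0.240000: (-0.107756, -0.511368); f=(-0.086836, -0.055103) → (-0.118176, -0.517980)
(x_1(0.36), x_2(0.36)) ≈ (-0.1182, -0.5180)

-0.1182, -0.5180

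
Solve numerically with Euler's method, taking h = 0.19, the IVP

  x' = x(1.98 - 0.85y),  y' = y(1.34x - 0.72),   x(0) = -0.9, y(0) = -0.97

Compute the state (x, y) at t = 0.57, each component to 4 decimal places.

-2.9049, -0.1086

Euler on (x,y): x_{n+1} = x_n + h·x', y_{n+1} = y_n + h·y'.
0.000000: (-0.900000, -0.970000); f=(-2.524050, 1.868220) → (-1.379570, -0.615038)
0.190000: (-1.379570, -0.615038); f=(-3.452762, 1.579801) → (-2.035594, -0.314876)
0.380000: (-2.035594, -0.314876); f=(-4.575293, 1.085597) → (-2.904900, -0.108613)
(x(0.57), y(0.57)) ≈ (-2.9049, -0.1086)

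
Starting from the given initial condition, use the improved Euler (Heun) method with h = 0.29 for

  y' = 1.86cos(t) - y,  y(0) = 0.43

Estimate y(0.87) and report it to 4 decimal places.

Heun: k1 = f(t_n, y_n); k2 = f(t_n + h, y_n + h·k1); y_{n+1} = y_n + (h/2)·(k1 + k2).
t=0.000000, y=0.430000:
  k1 = f(0.000000, 0.430000) = 1.430000
  k2 = f(0.290000, 0.844700) = 0.937634
  y ← 0.430000 + (0.29/2)·(1.430000 + 0.937634) = 0.773307
t=0.290000, y=0.773307:
  k1 = f(0.290000, 0.773307) = 1.009027
  k2 = f(0.580000, 1.065925) = 0.489896
  y ← 0.773307 + (0.29/2)·(1.009027 + 0.489896) = 0.990651
t=0.580000, y=0.990651:
  k1 = f(0.580000, 0.990651) = 0.565170
  k2 = f(0.870000, 1.154550) = 0.044827
  y ← 0.990651 + (0.29/2)·(0.565170 + 0.044827) = 1.079100
y(0.87) ≈ 1.0791

1.0791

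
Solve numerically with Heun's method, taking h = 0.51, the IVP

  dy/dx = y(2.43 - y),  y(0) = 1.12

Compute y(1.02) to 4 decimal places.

2.1028

Heun: k1 = f(x_n, y_n); k2 = f(x_n + h, y_n + h·k1); y_{n+1} = y_n + (h/2)·(k1 + k2).
x=0.000000, y=1.120000:
  k1 = f(0.000000, 1.120000) = 1.467200
  k2 = f(0.510000, 1.868272) = 1.049461
  y ← 1.120000 + (0.51/2)·(1.467200 + 1.049461) = 1.761748
x=0.510000, y=1.761748:
  k1 = f(0.510000, 1.761748) = 1.177291
  k2 = f(1.020000, 2.362167) = 0.160233
  y ← 1.761748 + (0.51/2)·(1.177291 + 0.160233) = 2.102817
y(1.02) ≈ 2.1028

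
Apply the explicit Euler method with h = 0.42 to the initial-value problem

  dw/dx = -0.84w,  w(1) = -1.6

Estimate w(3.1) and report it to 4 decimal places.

Euler: w_{n+1} = w_n + h·f(x_n, w_n).
x=1.000000, w=-1.600000: f=1.344000 → w ← -1.600000 + 0.42·1.344000 = -1.035520
x=1.420000, w=-1.035520: f=0.869837 → w ← -1.035520 + 0.42·0.869837 = -0.670189
x=1.840000, w=-0.670189: f=0.562958 → w ← -0.670189 + 0.42·0.562958 = -0.433746
x=2.260000, w=-0.433746: f=0.364347 → w ← -0.433746 + 0.42·0.364347 = -0.280720
x=2.680000, w=-0.280720: f=0.235805 → w ← -0.280720 + 0.42·0.235805 = -0.181682
w(3.1) ≈ -0.1817

-0.1817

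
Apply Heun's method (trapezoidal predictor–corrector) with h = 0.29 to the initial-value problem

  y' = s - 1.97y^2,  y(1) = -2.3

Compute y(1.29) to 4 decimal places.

-10.7125

Heun: k1 = f(s_n, y_n); k2 = f(s_n + h, y_n + h·k1); y_{n+1} = y_n + (h/2)·(k1 + k2).
s=1.000000, y=-2.300000:
  k1 = f(1.000000, -2.300000) = -9.421300
  k2 = f(1.290000, -5.032177) = -48.595927
  y ← -2.300000 + (0.29/2)·(-9.421300 + (-48.595927)) = -10.712498
y(1.29) ≈ -10.7125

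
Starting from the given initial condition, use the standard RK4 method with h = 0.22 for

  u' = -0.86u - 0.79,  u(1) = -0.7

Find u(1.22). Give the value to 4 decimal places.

RK4: k1 = f(x_n, u_n); k2 = f(x_n + h/2, u_n + (h/2)·k1); k3 = f(x_n + h/2, u_n + (h/2)·k2); k4 = f(x_n + h, u_n + h·k3); u_{n+1} = u_n + (h/6)·(k1 + 2k2 + 2k3 + k4).
x=1.000000, u=-0.700000:
  k1 = f(1.000000, -0.700000) = -0.188000
  k2 = f(1.110000, -0.720680) = -0.170215
  k3 = f(1.110000, -0.718724) = -0.171898
  k4 = f(1.220000, -0.737817) = -0.155477
  u ← -0.700000 + (0.22/6)·(k1 + 2k2 + 2k3 + k4) = -0.737682
u(1.22) ≈ -0.7377

-0.7377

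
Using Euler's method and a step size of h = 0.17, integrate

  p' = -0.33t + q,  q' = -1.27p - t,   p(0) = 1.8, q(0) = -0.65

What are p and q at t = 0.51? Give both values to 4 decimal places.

1.2408, -1.8147

Euler on (p,q): p_{n+1} = p_n + h·p', q_{n+1} = q_n + h·q'.
0.000000: (1.800000, -0.650000); f=(-0.650000, -2.286000) → (1.689500, -1.038620)
0.170000: (1.689500, -1.038620); f=(-1.094720, -2.315665) → (1.503398, -1.432283)
0.340000: (1.503398, -1.432283); f=(-1.544483, -2.249315) → (1.240835, -1.814667)
(p(0.51), q(0.51)) ≈ (1.2408, -1.8147)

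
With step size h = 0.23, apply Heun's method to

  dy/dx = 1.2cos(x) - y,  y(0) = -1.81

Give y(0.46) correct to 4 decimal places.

Heun: k1 = f(x_n, y_n); k2 = f(x_n + h, y_n + h·k1); y_{n+1} = y_n + (h/2)·(k1 + k2).
x=0.000000, y=-1.810000:
  k1 = f(0.000000, -1.810000) = 3.010000
  k2 = f(0.230000, -1.117700) = 2.286100
  y ← -1.810000 + (0.23/2)·(3.010000 + 2.286100) = -1.200949
x=0.230000, y=-1.200949:
  k1 = f(0.230000, -1.200949) = 2.369348
  k2 = f(0.460000, -0.655998) = 1.731261
  y ← -1.200949 + (0.23/2)·(2.369348 + 1.731261) = -0.729378
y(0.46) ≈ -0.7294

-0.7294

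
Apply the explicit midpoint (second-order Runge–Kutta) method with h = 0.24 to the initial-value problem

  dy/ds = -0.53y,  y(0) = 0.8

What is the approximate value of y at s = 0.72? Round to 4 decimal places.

Midpoint: k1 = f(s_n, y_n); k2 = f(s_n + h/2, y_n + (h/2)·k1); y_{n+1} = y_n + h·k2.
s=0.000000, y=0.800000:
  k1 = f(0.000000, 0.800000) = -0.424000
  k2 = f(0.120000, 0.749120) = -0.397034
  y ← 0.800000 + 0.24·(-0.397034) = 0.704712
s=0.240000, y=0.704712:
  k1 = f(0.240000, 0.704712) = -0.373497
  k2 = f(0.360000, 0.659892) = -0.349743
  y ← 0.704712 + 0.24·(-0.349743) = 0.620774
s=0.480000, y=0.620774:
  k1 = f(0.480000, 0.620774) = -0.329010
  k2 = f(0.600000, 0.581292) = -0.308085
  y ← 0.620774 + 0.24·(-0.308085) = 0.546833
y(0.72) ≈ 0.5468

0.5468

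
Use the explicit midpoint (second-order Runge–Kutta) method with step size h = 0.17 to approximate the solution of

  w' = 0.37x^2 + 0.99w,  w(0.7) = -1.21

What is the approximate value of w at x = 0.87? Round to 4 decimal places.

-1.3894

Midpoint: k1 = f(x_n, w_n); k2 = f(x_n + h/2, w_n + (h/2)·k1); w_{n+1} = w_n + h·k2.
x=0.700000, w=-1.210000:
  k1 = f(0.700000, -1.210000) = -1.016600
  k2 = f(0.785000, -1.296411) = -1.055444
  w ← -1.210000 + 0.17·(-1.055444) = -1.389425
w(0.87) ≈ -1.3894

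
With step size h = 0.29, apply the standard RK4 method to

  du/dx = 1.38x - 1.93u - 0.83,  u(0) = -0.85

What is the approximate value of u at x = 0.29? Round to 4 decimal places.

-0.6215

RK4: k1 = f(x_n, u_n); k2 = f(x_n + h/2, u_n + (h/2)·k1); k3 = f(x_n + h/2, u_n + (h/2)·k2); k4 = f(x_n + h, u_n + h·k3); u_{n+1} = u_n + (h/6)·(k1 + 2k2 + 2k3 + k4).
x=0.000000, u=-0.850000:
  k1 = f(0.000000, -0.850000) = 0.810500
  k2 = f(0.145000, -0.732478) = 0.783782
  k3 = f(0.145000, -0.736352) = 0.791259
  k4 = f(0.290000, -0.620535) = 0.767832
  u ← -0.850000 + (0.29/6)·(k1 + 2k2 + 2k3 + k4) = -0.621460
u(0.29) ≈ -0.6215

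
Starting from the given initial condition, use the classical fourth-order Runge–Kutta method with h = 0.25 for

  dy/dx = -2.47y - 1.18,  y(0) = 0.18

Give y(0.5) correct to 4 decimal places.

-0.2860

RK4: k1 = f(x_n, y_n); k2 = f(x_n + h/2, y_n + (h/2)·k1); k3 = f(x_n + h/2, y_n + (h/2)·k2); k4 = f(x_n + h, y_n + h·k3); y_{n+1} = y_n + (h/6)·(k1 + 2k2 + 2k3 + k4).
x=0.000000, y=0.180000:
  k1 = f(0.000000, 0.180000) = -1.624600
  k2 = f(0.125000, -0.023075) = -1.123005
  k3 = f(0.125000, 0.039624) = -1.277872
  k4 = f(0.250000, -0.139468) = -0.835514
  y ← 0.180000 + (0.25/6)·(k1 + 2k2 + 2k3 + k4) = -0.122578
x=0.250000, y=-0.122578:
  k1 = f(0.250000, -0.122578) = -0.877233
  k2 = f(0.375000, -0.232232) = -0.606387
  k3 = f(0.375000, -0.198376) = -0.690011
  k4 = f(0.500000, -0.295081) = -0.451151
  y ← -0.122578 + (0.25/6)·(k1 + 2k2 + 2k3 + k4) = -0.285960
y(0.5) ≈ -0.2860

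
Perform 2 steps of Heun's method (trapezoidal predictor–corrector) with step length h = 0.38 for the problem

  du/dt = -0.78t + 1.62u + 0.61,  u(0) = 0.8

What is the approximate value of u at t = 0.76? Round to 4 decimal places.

3.1517

Heun: k1 = f(t_n, u_n); k2 = f(t_n + h, u_n + h·k1); u_{n+1} = u_n + (h/2)·(k1 + k2).
t=0.000000, u=0.800000:
  k1 = f(0.000000, 0.800000) = 1.906000
  k2 = f(0.380000, 1.524280) = 2.782934
  u ← 0.800000 + (0.38/2)·(1.906000 + 2.782934) = 1.690897
t=0.380000, u=1.690897:
  k1 = f(0.380000, 1.690897) = 3.052854
  k2 = f(0.760000, 2.850982) = 4.635791
  u ← 1.690897 + (0.38/2)·(3.052854 + 4.635791) = 3.151740
u(0.76) ≈ 3.1517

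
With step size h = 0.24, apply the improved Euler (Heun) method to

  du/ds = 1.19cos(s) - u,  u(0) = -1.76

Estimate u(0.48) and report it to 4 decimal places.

-0.6680

Heun: k1 = f(s_n, u_n); k2 = f(s_n + h, u_n + h·k1); u_{n+1} = u_n + (h/2)·(k1 + k2).
s=0.000000, u=-1.760000:
  k1 = f(0.000000, -1.760000) = 2.950000
  k2 = f(0.240000, -1.052000) = 2.207892
  u ← -1.760000 + (0.24/2)·(2.950000 + 2.207892) = -1.141053
s=0.240000, u=-1.141053:
  k1 = f(0.240000, -1.141053) = 2.296945
  k2 = f(0.480000, -0.589786) = 1.645310
  u ← -1.141053 + (0.24/2)·(2.296945 + 1.645310) = -0.667982
u(0.48) ≈ -0.6680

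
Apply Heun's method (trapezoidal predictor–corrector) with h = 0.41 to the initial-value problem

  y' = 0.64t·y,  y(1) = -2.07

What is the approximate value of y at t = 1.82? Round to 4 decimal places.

-4.2717

Heun: k1 = f(t_n, y_n); k2 = f(t_n + h, y_n + h·k1); y_{n+1} = y_n + (h/2)·(k1 + k2).
t=1.000000, y=-2.070000:
  k1 = f(1.000000, -2.070000) = -1.324800
  k2 = f(1.410000, -2.613168) = -2.358123
  y ← -2.070000 + (0.41/2)·(-1.324800 + (-2.358123)) = -2.824999
t=1.410000, y=-2.824999:
  k1 = f(1.410000, -2.824999) = -2.549279
  k2 = f(1.820000, -3.870204) = -4.508013
  y ← -2.824999 + (0.41/2)·(-2.549279 + (-4.508013)) = -4.271744
y(1.82) ≈ -4.2717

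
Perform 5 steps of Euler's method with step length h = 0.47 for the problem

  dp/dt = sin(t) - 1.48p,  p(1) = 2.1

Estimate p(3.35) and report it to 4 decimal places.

Euler: p_{n+1} = p_n + h·f(t_n, p_n).
t=1.000000, p=2.100000: f=-2.266529 → p ← 2.100000 + 0.47·(-2.266529) = 1.034731
t=1.470000, p=1.034731: f=-0.536478 → p ← 1.034731 + 0.47·(-0.536478) = 0.782587
t=1.940000, p=0.782587: f=-0.225613 → p ← 0.782587 + 0.47·(-0.225613) = 0.676548
t=2.410000, p=0.676548: f=-0.333236 → p ← 0.676548 + 0.47·(-0.333236) = 0.519927
t=2.880000, p=0.519927: f=-0.510873 → p ← 0.519927 + 0.47·(-0.510873) = 0.279817
p(3.35) ≈ 0.2798

0.2798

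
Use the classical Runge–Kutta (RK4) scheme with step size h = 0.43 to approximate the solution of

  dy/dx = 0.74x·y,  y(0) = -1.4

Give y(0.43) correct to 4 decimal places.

-1.4991

RK4: k1 = f(x_n, y_n); k2 = f(x_n + h/2, y_n + (h/2)·k1); k3 = f(x_n + h/2, y_n + (h/2)·k2); k4 = f(x_n + h, y_n + h·k3); y_{n+1} = y_n + (h/6)·(k1 + 2k2 + 2k3 + k4).
x=0.000000, y=-1.400000:
  k1 = f(0.000000, -1.400000) = 0.000000
  k2 = f(0.215000, -1.400000) = -0.222740
  k3 = f(0.215000, -1.447889) = -0.230359
  k4 = f(0.430000, -1.499054) = -0.476999
  y ← -1.400000 + (0.43/6)·(k1 + 2k2 + 2k3 + k4) = -1.499129
y(0.43) ≈ -1.4991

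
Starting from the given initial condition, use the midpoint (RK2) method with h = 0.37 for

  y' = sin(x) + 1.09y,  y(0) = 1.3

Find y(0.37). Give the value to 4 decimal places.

1.9981

Midpoint: k1 = f(x_n, y_n); k2 = f(x_n + h/2, y_n + (h/2)·k1); y_{n+1} = y_n + h·k2.
x=0.000000, y=1.300000:
  k1 = f(0.000000, 1.300000) = 1.417000
  k2 = f(0.185000, 1.562145) = 1.886685
  y ← 1.300000 + 0.37·1.886685 = 1.998073
y(0.37) ≈ 1.9981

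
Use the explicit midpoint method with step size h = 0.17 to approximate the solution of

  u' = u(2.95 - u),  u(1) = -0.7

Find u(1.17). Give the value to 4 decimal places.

-1.3030

Midpoint: k1 = f(x_n, u_n); k2 = f(x_n + h/2, u_n + (h/2)·k1); u_{n+1} = u_n + h·k2.
x=1.000000, u=-0.700000:
  k1 = f(1.000000, -0.700000) = -2.555000
  k2 = f(1.085000, -0.917175) = -3.546876
  u ← -0.700000 + 0.17·(-3.546876) = -1.302969
u(1.17) ≈ -1.3030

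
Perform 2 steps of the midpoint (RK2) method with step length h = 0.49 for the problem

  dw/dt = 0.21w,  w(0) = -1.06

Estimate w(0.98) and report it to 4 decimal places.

-1.3018

Midpoint: k1 = f(t_n, w_n); k2 = f(t_n + h/2, w_n + (h/2)·k1); w_{n+1} = w_n + h·k2.
t=0.000000, w=-1.060000:
  k1 = f(0.000000, -1.060000) = -0.222600
  k2 = f(0.245000, -1.114537) = -0.234053
  w ← -1.060000 + 0.49·(-0.234053) = -1.174686
t=0.490000, w=-1.174686:
  k1 = f(0.490000, -1.174686) = -0.246684
  k2 = f(0.735000, -1.235123) = -0.259376
  w ← -1.174686 + 0.49·(-0.259376) = -1.301780
w(0.98) ≈ -1.3018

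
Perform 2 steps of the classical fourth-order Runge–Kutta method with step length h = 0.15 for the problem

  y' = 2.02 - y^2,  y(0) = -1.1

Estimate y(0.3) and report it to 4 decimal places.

-0.7671

RK4: k1 = f(x_n, y_n); k2 = f(x_n + h/2, y_n + (h/2)·k1); k3 = f(x_n + h/2, y_n + (h/2)·k2); k4 = f(x_n + h, y_n + h·k3); y_{n+1} = y_n + (h/6)·(k1 + 2k2 + 2k3 + k4).
x=0.000000, y=-1.100000:
  k1 = f(0.000000, -1.100000) = 0.810000
  k2 = f(0.075000, -1.039250) = 0.939959
  k3 = f(0.075000, -1.029503) = 0.960123
  k4 = f(0.150000, -0.955981) = 1.106099
  y ← -1.100000 + (0.15/6)·(k1 + 2k2 + 2k3 + k4) = -0.957093
x=0.150000, y=-0.957093:
  k1 = f(0.150000, -0.957093) = 1.103972
  k2 = f(0.225000, -0.874295) = 1.255607
  k3 = f(0.225000, -0.862923) = 1.275364
  k4 = f(0.300000, -0.765789) = 1.433568
  y ← -0.957093 + (0.15/6)·(k1 + 2k2 + 2k3 + k4) = -0.767106
y(0.3) ≈ -0.7671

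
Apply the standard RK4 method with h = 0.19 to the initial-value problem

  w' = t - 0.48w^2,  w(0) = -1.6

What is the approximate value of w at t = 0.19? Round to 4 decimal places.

RK4: k1 = f(t_n, w_n); k2 = f(t_n + h/2, w_n + (h/2)·k1); k3 = f(t_n + h/2, w_n + (h/2)·k2); k4 = f(t_n + h, w_n + h·k3); w_{n+1} = w_n + (h/6)·(k1 + 2k2 + 2k3 + k4).
t=0.000000, w=-1.600000:
  k1 = f(0.000000, -1.600000) = -1.228800
  k2 = f(0.095000, -1.716736) = -1.319648
  k3 = f(0.095000, -1.725367) = -1.333907
  k4 = f(0.190000, -1.853442) = -1.458919
  w ← -1.600000 + (0.19/6)·(k1 + 2k2 + 2k3 + k4) = -1.853170
w(0.19) ≈ -1.8532

-1.8532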